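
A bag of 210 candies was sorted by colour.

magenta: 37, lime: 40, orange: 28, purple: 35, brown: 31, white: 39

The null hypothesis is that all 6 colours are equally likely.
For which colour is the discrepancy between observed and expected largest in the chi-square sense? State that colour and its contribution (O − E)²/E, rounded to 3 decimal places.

orange, 1.400

Under H₀ each category has probability 1/6, so each expected count is 210/6 = 35.
χ² = (37−35)²/35 + (40−35)²/35 + (28−35)²/35 + (35−35)²/35 + (31−35)²/35 + (39−35)²/35
   = 0.1143 + 0.7143 + 1.4000 + 0.0000 + 0.4571 + 0.4571
The largest term is for orange: 1.400.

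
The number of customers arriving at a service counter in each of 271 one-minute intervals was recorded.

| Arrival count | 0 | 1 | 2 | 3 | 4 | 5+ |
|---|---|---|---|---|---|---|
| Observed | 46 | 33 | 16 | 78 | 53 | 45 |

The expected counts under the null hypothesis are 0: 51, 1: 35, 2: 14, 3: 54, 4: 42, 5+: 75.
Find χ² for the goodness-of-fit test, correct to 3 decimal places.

26.438

cat         O        E   (O−E)²/E
0          46       51     0.4902
1          33       35     0.1143
2          16       14     0.2857
3          78       54    10.6667
4          53       42     2.8810
5+         45       75    12.0000
Sum = 26.438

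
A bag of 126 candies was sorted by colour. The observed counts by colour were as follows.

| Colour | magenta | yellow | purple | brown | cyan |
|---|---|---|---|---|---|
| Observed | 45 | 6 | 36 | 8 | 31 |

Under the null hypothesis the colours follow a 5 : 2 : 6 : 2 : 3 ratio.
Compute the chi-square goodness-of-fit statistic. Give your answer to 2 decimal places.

Ratio total = 18. Expected counts: 126×5/18 = 35, 126×2/18 = 14, 126×6/18 = 42, 126×2/18 = 14, 126×3/18 = 21.
cat          O        E   (O−E)²/E
magenta     45       35      2.857
yellow       6       14      4.571
purple      36       42      0.857
brown        8       14      2.571
cyan        31       21      4.762
Sum = 15.62

15.62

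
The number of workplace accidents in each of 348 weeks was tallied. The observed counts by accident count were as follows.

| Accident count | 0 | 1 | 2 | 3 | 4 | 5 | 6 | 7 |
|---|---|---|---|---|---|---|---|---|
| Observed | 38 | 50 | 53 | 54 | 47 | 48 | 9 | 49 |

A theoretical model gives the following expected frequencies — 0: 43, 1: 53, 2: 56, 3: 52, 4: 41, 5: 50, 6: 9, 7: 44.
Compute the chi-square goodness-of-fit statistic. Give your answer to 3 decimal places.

0: (38 − 43)²/43 = 25/43 = 0.5814
1: (50 − 53)²/53 = 9/53 = 0.1698
2: (53 − 56)²/56 = 9/56 = 0.1607
3: (54 − 52)²/52 = 4/52 = 0.0769
4: (47 − 41)²/41 = 36/41 = 0.8780
5: (48 − 50)²/50 = 4/50 = 0.0800
6: (9 − 9)²/9 = 0/9 = 0.0000
7: (49 − 44)²/44 = 25/44 = 0.5682
Sum = 2.515

2.515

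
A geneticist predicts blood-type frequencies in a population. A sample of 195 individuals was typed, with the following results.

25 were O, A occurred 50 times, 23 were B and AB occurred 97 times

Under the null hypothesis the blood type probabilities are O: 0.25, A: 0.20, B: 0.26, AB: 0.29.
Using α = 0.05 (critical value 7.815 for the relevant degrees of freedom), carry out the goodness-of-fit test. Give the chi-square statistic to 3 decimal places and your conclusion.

58.741; reject

Expected counts E_i = n·p_i: 195×0.25 = 48.75, 195×0.20 = 39, 195×0.26 = 50.7, 195×0.29 = 56.55.
O: (25 − 48.75)²/48.75 = 564.0625/48.75 = 11.5705
A: (50 − 39)²/39 = 121/39 = 3.1026
B: (23 − 50.7)²/50.7 = 767.29/50.7 = 15.1339
AB: (97 − 56.55)²/56.55 = 1636.2025/56.55 = 28.9337
Sum = 58.741
df = 3. Since 58.741 > 7.815, we reject H₀.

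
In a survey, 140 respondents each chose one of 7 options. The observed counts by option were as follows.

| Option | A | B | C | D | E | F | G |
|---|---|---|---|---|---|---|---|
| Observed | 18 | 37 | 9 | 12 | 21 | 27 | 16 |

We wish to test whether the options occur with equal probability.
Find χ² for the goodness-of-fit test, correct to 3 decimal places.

Expected count for each of the 7 categories: 140/7 = 20.
χ² = (18−20)²/20 + (37−20)²/20 + (9−20)²/20 + (12−20)²/20 + (21−20)²/20 + (27−20)²/20 + (16−20)²/20
   = 0.2000 + 14.4500 + 6.0500 + 3.2000 + 0.0500 + 2.4500 + 0.8000
Sum = 27.200

27.200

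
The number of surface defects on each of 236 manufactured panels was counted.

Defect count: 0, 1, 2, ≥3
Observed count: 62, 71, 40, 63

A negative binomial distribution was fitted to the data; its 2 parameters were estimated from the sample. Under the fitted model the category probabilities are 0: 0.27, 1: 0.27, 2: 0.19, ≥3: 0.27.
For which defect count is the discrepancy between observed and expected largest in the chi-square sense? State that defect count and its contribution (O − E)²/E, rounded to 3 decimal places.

Expected counts E_i = n·p_i: 236×0.27 = 63.72, 236×0.27 = 63.72, 236×0.19 = 44.84, 236×0.27 = 63.72.
χ² = (62−63.72)²/63.72 + (71−63.72)²/63.72 + (40−44.84)²/44.84 + (63−63.72)²/63.72
   = 0.0464 + 0.8317 + 0.5224 + 0.0081
The largest term is for 1: 0.832.

1, 0.832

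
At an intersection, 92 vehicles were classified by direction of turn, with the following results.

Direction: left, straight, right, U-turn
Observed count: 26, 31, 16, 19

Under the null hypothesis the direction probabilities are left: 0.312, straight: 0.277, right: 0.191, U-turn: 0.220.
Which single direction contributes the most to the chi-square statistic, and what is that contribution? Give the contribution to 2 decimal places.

straight, 1.19

Expected counts E_i = n·p_i: 92×0.312 = 28.704, 92×0.277 = 25.484, 92×0.191 = 17.572, 92×0.220 = 20.24.
left: (26 − 28.704)²/28.704 = 7.311616/28.704 = 0.255
straight: (31 − 25.484)²/25.484 = 30.426256/25.484 = 1.194
right: (16 − 17.572)²/17.572 = 2.471184/17.572 = 0.141
U-turn: (19 − 20.24)²/20.24 = 1.5376/20.24 = 0.076
The largest term is for straight: 1.19.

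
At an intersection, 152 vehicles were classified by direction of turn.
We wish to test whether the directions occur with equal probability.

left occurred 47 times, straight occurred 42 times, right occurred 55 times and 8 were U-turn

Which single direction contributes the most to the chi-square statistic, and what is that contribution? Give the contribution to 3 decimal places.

Expected count for each of the 4 categories: 152/4 = 38.
cat           O        E   (O−E)²/E
left         47       38     2.1316
straight     42       38     0.4211
right        55       38     7.6053
U-turn        8       38    23.6842
The largest term is for U-turn: 23.684.

U-turn, 23.684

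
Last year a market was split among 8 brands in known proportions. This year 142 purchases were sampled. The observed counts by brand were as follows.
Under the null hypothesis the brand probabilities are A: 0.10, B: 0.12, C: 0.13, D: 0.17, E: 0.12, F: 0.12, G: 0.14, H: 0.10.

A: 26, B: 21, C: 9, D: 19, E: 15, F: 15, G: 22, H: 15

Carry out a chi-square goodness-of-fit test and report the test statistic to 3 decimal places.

17.428

Expected counts E_i = n·p_i: 142×0.10 = 14.2, 142×0.12 = 17.04, 142×0.13 = 18.46, 142×0.17 = 24.14, 142×0.12 = 17.04, 142×0.12 = 17.04, 142×0.14 = 19.88, 142×0.10 = 14.2.
cat         O        E   (O−E)²/E
A          26     14.2     9.8056
B          21    17.04     0.9203
C           9    18.46     4.8479
D          19    24.14     1.0944
E          15    17.04     0.2442
F          15    17.04     0.2442
G          22    19.88     0.2261
H          15     14.2     0.0451
Sum = 17.428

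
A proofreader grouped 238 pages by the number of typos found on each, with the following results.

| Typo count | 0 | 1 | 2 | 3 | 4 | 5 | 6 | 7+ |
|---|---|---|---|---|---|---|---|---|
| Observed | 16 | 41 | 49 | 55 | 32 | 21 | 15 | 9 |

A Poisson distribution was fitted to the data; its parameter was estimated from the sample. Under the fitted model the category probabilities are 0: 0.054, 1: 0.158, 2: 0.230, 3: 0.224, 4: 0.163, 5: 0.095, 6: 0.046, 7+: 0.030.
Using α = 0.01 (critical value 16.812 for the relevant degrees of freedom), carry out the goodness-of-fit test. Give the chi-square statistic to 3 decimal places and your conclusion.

5.022; do not reject

Expected counts E_i = n·p_i: 238×0.054 = 12.852, 238×0.158 = 37.604, 238×0.230 = 54.74, 238×0.224 = 53.312, 238×0.163 = 38.794, 238×0.095 = 22.61, 238×0.046 = 10.948, 238×0.030 = 7.14.
0: (16 − 12.852)²/12.852 = 9.909904/12.852 = 0.7711
1: (41 − 37.604)²/37.604 = 11.532816/37.604 = 0.3067
2: (49 − 54.74)²/54.74 = 32.9476/54.74 = 0.6019
3: (55 − 53.312)²/53.312 = 2.849344/53.312 = 0.0534
4: (32 − 38.794)²/38.794 = 46.158436/38.794 = 1.1898
5: (21 − 22.61)²/22.61 = 2.5921/22.61 = 0.1146
6: (15 − 10.948)²/10.948 = 16.418704/10.948 = 1.4997
7+: (9 − 7.14)²/7.14 = 3.4596/7.14 = 0.4845
Sum = 5.022
df = 6. Since 5.022 < 16.812, we do not reject H₀.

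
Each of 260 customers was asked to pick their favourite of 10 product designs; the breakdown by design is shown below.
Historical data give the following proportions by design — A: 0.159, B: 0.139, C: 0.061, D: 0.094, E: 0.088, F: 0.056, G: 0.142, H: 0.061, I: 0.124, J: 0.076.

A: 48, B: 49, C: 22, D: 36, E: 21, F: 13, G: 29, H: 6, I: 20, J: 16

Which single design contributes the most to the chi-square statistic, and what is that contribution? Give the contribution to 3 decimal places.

Expected counts E_i = n·p_i: 260×0.159 = 41.34, 260×0.139 = 36.14, 260×0.061 = 15.86, 260×0.094 = 24.44, 260×0.088 = 22.88, 260×0.056 = 14.56, 260×0.142 = 36.92, 260×0.061 = 15.86, 260×0.124 = 32.24, 260×0.076 = 19.76.
A: (48 − 41.34)²/41.34 = 44.3556/41.34 = 1.0729
B: (49 − 36.14)²/36.14 = 165.3796/36.14 = 4.5761
C: (22 − 15.86)²/15.86 = 37.6996/15.86 = 2.3770
D: (36 − 24.44)²/24.44 = 133.6336/24.44 = 5.4678
E: (21 − 22.88)²/22.88 = 3.5344/22.88 = 0.1545
F: (13 − 14.56)²/14.56 = 2.4336/14.56 = 0.1671
G: (29 − 36.92)²/36.92 = 62.7264/36.92 = 1.6990
H: (6 − 15.86)²/15.86 = 97.2196/15.86 = 6.1299
I: (20 − 32.24)²/32.24 = 149.8176/32.24 = 4.6469
J: (16 − 19.76)²/19.76 = 14.1376/19.76 = 0.7155
The largest term is for H: 6.130.

H, 6.130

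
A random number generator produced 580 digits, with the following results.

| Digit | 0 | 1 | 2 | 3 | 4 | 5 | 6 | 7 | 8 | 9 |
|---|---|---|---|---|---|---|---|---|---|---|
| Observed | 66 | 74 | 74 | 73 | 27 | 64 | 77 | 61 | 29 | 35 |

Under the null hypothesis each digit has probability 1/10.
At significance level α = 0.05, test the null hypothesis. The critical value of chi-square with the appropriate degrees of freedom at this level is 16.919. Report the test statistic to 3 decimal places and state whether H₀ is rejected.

Expected count for each of the 10 categories: 580/10 = 58.
χ² = (66−58)²/58 + (74−58)²/58 + (74−58)²/58 + (73−58)²/58 + (27−58)²/58 + (64−58)²/58 + (77−58)²/58 + (61−58)²/58 + (29−58)²/58 + (35−58)²/58
   = 1.1034 + 4.4138 + 4.4138 + 3.8793 + 16.5690 + 0.6207 + 6.2241 + 0.1552 + 14.5000 + 9.1207
Sum = 61.000
df = 9. Since 61.000 > 16.919, we reject H₀.

61.000; reject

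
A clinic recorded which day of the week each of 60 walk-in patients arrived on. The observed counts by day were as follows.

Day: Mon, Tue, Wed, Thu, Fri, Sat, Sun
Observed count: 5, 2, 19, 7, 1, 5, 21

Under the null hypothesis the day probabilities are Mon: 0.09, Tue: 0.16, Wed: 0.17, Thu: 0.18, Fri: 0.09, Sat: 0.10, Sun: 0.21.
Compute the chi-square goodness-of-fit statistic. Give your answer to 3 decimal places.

Expected counts E_i = n·p_i: 60×0.09 = 5.4, 60×0.16 = 9.6, 60×0.17 = 10.2, 60×0.18 = 10.8, 60×0.09 = 5.4, 60×0.10 = 6, 60×0.21 = 12.6.
cat         O        E   (O−E)²/E
Mon         5      5.4     0.0296
Tue         2      9.6     6.0167
Wed        19     10.2     7.5922
Thu         7     10.8     1.3370
Fri         1      5.4     3.5852
Sat         5        6     0.1667
Sun        21     12.6     5.6000
Sum = 24.327

24.327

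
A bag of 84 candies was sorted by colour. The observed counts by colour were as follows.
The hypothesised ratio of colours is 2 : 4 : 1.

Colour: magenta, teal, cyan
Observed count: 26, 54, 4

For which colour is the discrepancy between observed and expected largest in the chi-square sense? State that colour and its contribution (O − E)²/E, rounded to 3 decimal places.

cyan, 5.333

Ratio total = 7. Expected counts: 84×2/7 = 24, 84×4/7 = 48, 84×1/7 = 12.
χ² = (26−24)²/24 + (54−48)²/48 + (4−12)²/12
   = 0.1667 + 0.7500 + 5.3333
The largest term is for cyan: 5.333.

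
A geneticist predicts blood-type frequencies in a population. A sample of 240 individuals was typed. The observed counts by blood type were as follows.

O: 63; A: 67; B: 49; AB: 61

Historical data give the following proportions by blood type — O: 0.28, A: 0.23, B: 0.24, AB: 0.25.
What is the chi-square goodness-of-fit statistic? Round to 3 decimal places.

Expected counts E_i = n·p_i: 240×0.28 = 67.2, 240×0.23 = 55.2, 240×0.24 = 57.6, 240×0.25 = 60.
cat         O        E   (O−E)²/E
O          63     67.2     0.2625
A          67     55.2     2.5225
B          49     57.6     1.2840
AB         61       60     0.0167
Sum = 4.086

4.086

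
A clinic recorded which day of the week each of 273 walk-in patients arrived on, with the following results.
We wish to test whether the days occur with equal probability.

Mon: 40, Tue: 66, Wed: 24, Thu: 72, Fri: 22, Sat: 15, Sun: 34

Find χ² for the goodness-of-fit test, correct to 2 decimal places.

75.23

Under H₀ each category has probability 1/7, so each expected count is 273/7 = 39.
χ² = (40−39)²/39 + (66−39)²/39 + (24−39)²/39 + (72−39)²/39 + (22−39)²/39 + (15−39)²/39 + (34−39)²/39
   = 0.026 + 18.692 + 5.769 + 27.923 + 7.410 + 14.769 + 0.641
Sum = 75.23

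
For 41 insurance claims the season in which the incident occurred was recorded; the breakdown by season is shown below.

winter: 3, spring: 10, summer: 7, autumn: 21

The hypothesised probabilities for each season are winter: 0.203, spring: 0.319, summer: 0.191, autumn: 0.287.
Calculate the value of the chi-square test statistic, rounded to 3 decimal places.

Expected counts E_i = n·p_i: 41×0.203 = 8.323, 41×0.319 = 13.079, 41×0.191 = 7.831, 41×0.287 = 11.767.
cat         O        E   (O−E)²/E
winter      3    8.323     3.4043
spring     10   13.079     0.7248
summer      7    7.831     0.0882
autumn     21   11.767     7.2447
Sum = 11.462

11.462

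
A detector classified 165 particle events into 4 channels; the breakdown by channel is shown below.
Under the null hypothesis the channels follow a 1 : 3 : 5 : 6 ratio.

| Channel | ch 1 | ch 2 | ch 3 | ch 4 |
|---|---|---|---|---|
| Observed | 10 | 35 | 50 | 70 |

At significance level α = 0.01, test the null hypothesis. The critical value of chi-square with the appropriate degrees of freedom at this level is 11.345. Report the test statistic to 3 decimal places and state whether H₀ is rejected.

Ratio total = 15. Expected counts: 165×1/15 = 11, 165×3/15 = 33, 165×5/15 = 55, 165×6/15 = 66.
ch 1: (10 − 11)²/11 = 1/11 = 0.0909
ch 2: (35 − 33)²/33 = 4/33 = 0.1212
ch 3: (50 − 55)²/55 = 25/55 = 0.4545
ch 4: (70 − 66)²/66 = 16/66 = 0.2424
Sum = 0.909
df = 3. Since 0.909 < 11.345, we do not reject H₀.

0.909; do not reject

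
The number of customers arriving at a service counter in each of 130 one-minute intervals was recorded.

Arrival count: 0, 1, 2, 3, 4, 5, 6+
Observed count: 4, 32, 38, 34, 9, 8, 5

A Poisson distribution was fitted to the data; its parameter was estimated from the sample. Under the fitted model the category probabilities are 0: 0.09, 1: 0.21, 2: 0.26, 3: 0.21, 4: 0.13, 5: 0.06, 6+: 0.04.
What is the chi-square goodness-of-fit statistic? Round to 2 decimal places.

Expected counts E_i = n·p_i: 130×0.09 = 11.7, 130×0.21 = 27.3, 130×0.26 = 33.8, 130×0.21 = 27.3, 130×0.13 = 16.9, 130×0.06 = 7.8, 130×0.04 = 5.2.
0: (4 − 11.7)²/11.7 = 59.29/11.7 = 5.068
1: (32 − 27.3)²/27.3 = 22.09/27.3 = 0.809
2: (38 − 33.8)²/33.8 = 17.64/33.8 = 0.522
3: (34 − 27.3)²/27.3 = 44.89/27.3 = 1.644
4: (9 − 16.9)²/16.9 = 62.41/16.9 = 3.693
5: (8 − 7.8)²/7.8 = 0.04/7.8 = 0.005
6+: (5 − 5.2)²/5.2 = 0.04/5.2 = 0.008
Sum = 11.75

11.75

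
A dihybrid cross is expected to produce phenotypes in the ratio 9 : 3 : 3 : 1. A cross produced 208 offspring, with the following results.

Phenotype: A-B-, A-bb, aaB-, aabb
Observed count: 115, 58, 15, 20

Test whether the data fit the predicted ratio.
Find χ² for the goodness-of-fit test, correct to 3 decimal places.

Ratio total = 16. Expected counts: 208×9/16 = 117, 208×3/16 = 39, 208×3/16 = 39, 208×1/16 = 13.
χ² = (115−117)²/117 + (58−39)²/39 + (15−39)²/39 + (20−13)²/13
   = 0.0342 + 9.2564 + 14.7692 + 3.7692
Sum = 27.829

27.829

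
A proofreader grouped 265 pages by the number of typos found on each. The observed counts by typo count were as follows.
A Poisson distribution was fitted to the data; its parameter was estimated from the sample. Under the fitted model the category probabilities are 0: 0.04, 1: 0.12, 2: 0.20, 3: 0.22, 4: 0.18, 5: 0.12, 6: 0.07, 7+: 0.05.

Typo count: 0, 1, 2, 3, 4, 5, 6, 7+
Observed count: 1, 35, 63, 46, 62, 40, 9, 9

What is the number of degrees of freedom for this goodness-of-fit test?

There are k = 8 categories and 1 parameter estimated from the data, so df = 8 − 1 − 1 = 6.

6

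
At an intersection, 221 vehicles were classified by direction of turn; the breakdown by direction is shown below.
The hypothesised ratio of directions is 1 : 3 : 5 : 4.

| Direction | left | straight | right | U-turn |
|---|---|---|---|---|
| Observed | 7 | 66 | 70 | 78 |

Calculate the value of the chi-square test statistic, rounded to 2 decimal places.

Ratio total = 13. Expected counts: 221×1/13 = 17, 221×3/13 = 51, 221×5/13 = 85, 221×4/13 = 68.
left: (7 − 17)²/17 = 100/17 = 5.882
straight: (66 − 51)²/51 = 225/51 = 4.412
right: (70 − 85)²/85 = 225/85 = 2.647
U-turn: (78 − 68)²/68 = 100/68 = 1.471
Sum = 14.41

14.41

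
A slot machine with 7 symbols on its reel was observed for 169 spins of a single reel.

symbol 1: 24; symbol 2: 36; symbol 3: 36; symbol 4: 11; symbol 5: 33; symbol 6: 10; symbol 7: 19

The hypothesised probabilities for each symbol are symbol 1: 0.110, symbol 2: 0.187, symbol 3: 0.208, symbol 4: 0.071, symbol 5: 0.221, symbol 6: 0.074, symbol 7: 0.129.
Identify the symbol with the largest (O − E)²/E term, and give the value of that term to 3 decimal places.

Expected counts E_i = n·p_i: 169×0.110 = 18.59, 169×0.187 = 31.603, 169×0.208 = 35.152, 169×0.071 = 11.999, 169×0.221 = 37.349, 169×0.074 = 12.506, 169×0.129 = 21.801.
symbol 1: (24 − 18.59)²/18.59 = 29.2681/18.59 = 1.5744
symbol 2: (36 − 31.603)²/31.603 = 19.333609/31.603 = 0.6118
symbol 3: (36 − 35.152)²/35.152 = 0.719104/35.152 = 0.0205
symbol 4: (11 − 11.999)²/11.999 = 0.998001/11.999 = 0.0832
symbol 5: (33 − 37.349)²/37.349 = 18.913801/37.349 = 0.5064
symbol 6: (10 − 12.506)²/12.506 = 6.280036/12.506 = 0.5022
symbol 7: (19 − 21.801)²/21.801 = 7.845601/21.801 = 0.3599
The largest term is for symbol 1: 1.574.

symbol 1, 1.574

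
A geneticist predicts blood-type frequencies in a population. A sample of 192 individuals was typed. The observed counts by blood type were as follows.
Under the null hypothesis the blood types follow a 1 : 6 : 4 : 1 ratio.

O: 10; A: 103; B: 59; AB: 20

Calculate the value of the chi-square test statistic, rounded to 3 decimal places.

Ratio total = 12. Expected counts: 192×1/12 = 16, 192×6/12 = 96, 192×4/12 = 64, 192×1/12 = 16.
χ² = (10−16)²/16 + (103−96)²/96 + (59−64)²/64 + (20−16)²/16
   = 2.2500 + 0.5104 + 0.3906 + 1.0000
Sum = 4.151

4.151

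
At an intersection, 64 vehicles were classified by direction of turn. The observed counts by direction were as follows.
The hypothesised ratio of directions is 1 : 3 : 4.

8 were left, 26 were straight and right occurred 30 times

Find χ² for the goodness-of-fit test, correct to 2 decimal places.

0.29

Ratio total = 8. Expected counts: 64×1/8 = 8, 64×3/8 = 24, 64×4/8 = 32.
cat           O        E   (O−E)²/E
left          8        8      0.000
straight     26       24      0.167
right        30       32      0.125
Sum = 0.29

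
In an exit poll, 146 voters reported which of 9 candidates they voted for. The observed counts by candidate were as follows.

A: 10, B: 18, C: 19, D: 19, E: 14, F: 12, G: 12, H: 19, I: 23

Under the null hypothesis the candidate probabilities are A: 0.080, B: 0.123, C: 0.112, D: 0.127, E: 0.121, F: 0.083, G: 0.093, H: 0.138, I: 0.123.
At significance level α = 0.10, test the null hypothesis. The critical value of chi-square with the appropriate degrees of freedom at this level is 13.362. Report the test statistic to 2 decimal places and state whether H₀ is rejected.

Expected counts E_i = n·p_i: 146×0.080 = 11.68, 146×0.123 = 17.958, 146×0.112 = 16.352, 146×0.127 = 18.542, 146×0.121 = 17.666, 146×0.083 = 12.118, 146×0.093 = 13.578, 146×0.138 = 20.148, 146×0.123 = 17.958.
χ² = (10−11.68)²/11.68 + (18−17.958)²/17.958 + (19−16.352)²/16.352 + (19−18.542)²/18.542 + (14−17.666)²/17.666 + (12−12.118)²/12.118 + (12−13.578)²/13.578 + (19−20.148)²/20.148 + (23−17.958)²/17.958
   = 0.242 + 0.000 + 0.429 + 0.011 + 0.761 + 0.001 + 0.183 + 0.065 + 1.416
Sum = 3.11
df = 8. Since 3.11 < 13.362, we do not reject H₀.

3.11; do not reject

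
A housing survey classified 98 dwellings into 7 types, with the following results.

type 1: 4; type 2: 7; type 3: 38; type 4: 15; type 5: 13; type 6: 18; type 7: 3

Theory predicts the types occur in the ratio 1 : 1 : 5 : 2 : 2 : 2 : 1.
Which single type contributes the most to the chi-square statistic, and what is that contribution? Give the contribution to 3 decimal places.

type 7, 2.286

Ratio total = 14. Expected counts: 98×1/14 = 7, 98×1/14 = 7, 98×5/14 = 35, 98×2/14 = 14, 98×2/14 = 14, 98×2/14 = 14, 98×1/14 = 7.
type 1: (4 − 7)²/7 = 9/7 = 1.2857
type 2: (7 − 7)²/7 = 0/7 = 0.0000
type 3: (38 − 35)²/35 = 9/35 = 0.2571
type 4: (15 − 14)²/14 = 1/14 = 0.0714
type 5: (13 − 14)²/14 = 1/14 = 0.0714
type 6: (18 − 14)²/14 = 16/14 = 1.1429
type 7: (3 − 7)²/7 = 16/7 = 2.2857
The largest term is for type 7: 2.286.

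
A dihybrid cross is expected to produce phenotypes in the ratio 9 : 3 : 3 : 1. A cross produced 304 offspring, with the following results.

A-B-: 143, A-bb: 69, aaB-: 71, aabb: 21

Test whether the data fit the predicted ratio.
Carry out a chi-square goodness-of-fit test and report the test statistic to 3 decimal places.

Ratio total = 16. Expected counts: 304×9/16 = 171, 304×3/16 = 57, 304×3/16 = 57, 304×1/16 = 19.
cat         O        E   (O−E)²/E
A-B-      143      171     4.5848
A-bb       69       57     2.5263
aaB-       71       57     3.4386
aabb       21       19     0.2105
Sum = 10.760

10.760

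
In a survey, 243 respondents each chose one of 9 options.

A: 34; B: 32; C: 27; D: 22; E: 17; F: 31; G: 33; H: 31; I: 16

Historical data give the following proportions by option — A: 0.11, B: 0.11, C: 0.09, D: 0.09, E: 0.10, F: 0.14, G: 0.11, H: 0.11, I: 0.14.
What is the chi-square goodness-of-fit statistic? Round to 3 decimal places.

18.379

Expected counts E_i = n·p_i: 243×0.11 = 26.73, 243×0.11 = 26.73, 243×0.09 = 21.87, 243×0.09 = 21.87, 243×0.10 = 24.3, 243×0.14 = 34.02, 243×0.11 = 26.73, 243×0.11 = 26.73, 243×0.14 = 34.02.
χ² = (34−26.73)²/26.73 + (32−26.73)²/26.73 + (27−21.87)²/21.87 + (22−21.87)²/21.87 + (17−24.3)²/24.3 + (31−34.02)²/34.02 + (33−26.73)²/26.73 + (31−26.73)²/26.73 + (16−34.02)²/34.02
   = 1.9773 + 1.0390 + 1.2033 + 0.0008 + 2.1930 + 0.2681 + 1.4707 + 0.6821 + 9.5450
Sum = 18.379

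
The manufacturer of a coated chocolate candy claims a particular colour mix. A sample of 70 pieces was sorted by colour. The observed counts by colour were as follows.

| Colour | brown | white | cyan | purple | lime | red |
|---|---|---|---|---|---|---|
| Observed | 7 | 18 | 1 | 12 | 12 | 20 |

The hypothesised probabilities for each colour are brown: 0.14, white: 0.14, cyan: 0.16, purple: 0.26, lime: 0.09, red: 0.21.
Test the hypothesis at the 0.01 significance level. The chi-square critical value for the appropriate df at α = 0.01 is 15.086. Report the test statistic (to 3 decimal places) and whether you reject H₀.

Expected counts E_i = n·p_i: 70×0.14 = 9.8, 70×0.14 = 9.8, 70×0.16 = 11.2, 70×0.26 = 18.2, 70×0.09 = 6.3, 70×0.21 = 14.7.
cat         O        E   (O−E)²/E
brown       7      9.8     0.8000
white      18      9.8     6.8612
cyan        1     11.2     9.2893
purple     12     18.2     2.1121
lime       12      6.3     5.1571
red        20     14.7     1.9109
Sum = 26.131
df = 5. Since 26.131 > 15.086, we reject H₀.

26.131; reject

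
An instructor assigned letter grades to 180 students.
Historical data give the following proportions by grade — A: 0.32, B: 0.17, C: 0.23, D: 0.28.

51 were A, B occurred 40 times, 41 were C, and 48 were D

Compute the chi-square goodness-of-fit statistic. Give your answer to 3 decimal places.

Expected counts E_i = n·p_i: 180×0.32 = 57.6, 180×0.17 = 30.6, 180×0.23 = 41.4, 180×0.28 = 50.4.
χ² = (51−57.6)²/57.6 + (40−30.6)²/30.6 + (41−41.4)²/41.4 + (48−50.4)²/50.4
   = 0.7563 + 2.8876 + 0.0039 + 0.1143
Sum = 3.762

3.762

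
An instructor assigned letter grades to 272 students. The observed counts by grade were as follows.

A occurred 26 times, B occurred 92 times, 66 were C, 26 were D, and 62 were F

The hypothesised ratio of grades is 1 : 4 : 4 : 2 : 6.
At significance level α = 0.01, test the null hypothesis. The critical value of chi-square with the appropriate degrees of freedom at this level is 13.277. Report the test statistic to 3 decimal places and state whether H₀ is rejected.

Ratio total = 17. Expected counts: 272×1/17 = 16, 272×4/17 = 64, 272×4/17 = 64, 272×2/17 = 32, 272×6/17 = 96.
cat         O        E   (O−E)²/E
A          26       16     6.2500
B          92       64    12.2500
C          66       64     0.0625
D          26       32     1.1250
F          62       96    12.0417
Sum = 31.729
df = 4. Since 31.729 > 13.277, we reject H₀.

31.729; reject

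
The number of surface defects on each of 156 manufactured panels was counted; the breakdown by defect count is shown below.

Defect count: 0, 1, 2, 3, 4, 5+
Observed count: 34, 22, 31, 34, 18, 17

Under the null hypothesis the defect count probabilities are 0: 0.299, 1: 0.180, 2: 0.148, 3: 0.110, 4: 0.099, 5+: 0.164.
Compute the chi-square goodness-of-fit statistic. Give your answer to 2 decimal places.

27.28

Expected counts E_i = n·p_i: 156×0.299 = 46.644, 156×0.180 = 28.08, 156×0.148 = 23.088, 156×0.110 = 17.16, 156×0.099 = 15.444, 156×0.164 = 25.584.
cat         O        E   (O−E)²/E
0          34   46.644      3.427
1          22    28.08      1.316
2          31   23.088      2.711
3          34    17.16     16.526
4          18   15.444      0.423
5+         17   25.584      2.880
Sum = 27.28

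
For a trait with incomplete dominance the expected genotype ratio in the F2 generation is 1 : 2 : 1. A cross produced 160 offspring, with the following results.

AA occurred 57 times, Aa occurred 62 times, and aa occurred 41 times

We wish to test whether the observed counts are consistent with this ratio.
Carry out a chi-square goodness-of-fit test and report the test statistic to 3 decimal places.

11.300

Ratio total = 4. Expected counts: 160×1/4 = 40, 160×2/4 = 80, 160×1/4 = 40.
cat         O        E   (O−E)²/E
AA         57       40     7.2250
Aa         62       80     4.0500
aa         41       40     0.0250
Sum = 11.300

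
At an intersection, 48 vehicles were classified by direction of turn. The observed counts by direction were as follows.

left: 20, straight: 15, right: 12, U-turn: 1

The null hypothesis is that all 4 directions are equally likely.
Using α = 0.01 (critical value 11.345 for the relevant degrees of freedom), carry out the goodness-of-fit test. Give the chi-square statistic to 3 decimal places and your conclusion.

Expected count for each of the 4 categories: 48/4 = 12.
cat           O        E   (O−E)²/E
left         20       12     5.3333
straight     15       12     0.7500
right        12       12     0.0000
U-turn        1       12    10.0833
Sum = 16.167
df = 3. Since 16.167 > 11.345, we reject H₀.

16.167; reject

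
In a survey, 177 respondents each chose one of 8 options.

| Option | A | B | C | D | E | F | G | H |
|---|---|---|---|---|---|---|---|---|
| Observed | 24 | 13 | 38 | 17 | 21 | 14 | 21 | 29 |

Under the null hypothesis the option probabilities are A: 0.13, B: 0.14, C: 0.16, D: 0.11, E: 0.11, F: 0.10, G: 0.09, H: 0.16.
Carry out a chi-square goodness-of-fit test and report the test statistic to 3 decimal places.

11.788

Expected counts E_i = n·p_i: 177×0.13 = 23.01, 177×0.14 = 24.78, 177×0.16 = 28.32, 177×0.11 = 19.47, 177×0.11 = 19.47, 177×0.10 = 17.7, 177×0.09 = 15.93, 177×0.16 = 28.32.
cat         O        E   (O−E)²/E
A          24    23.01     0.0426
B          13    24.78     5.6000
C          38    28.32     3.3087
D          17    19.47     0.3133
E          21    19.47     0.1202
F          14     17.7     0.7734
G          21    15.93     1.6136
H          29    28.32     0.0163
Sum = 11.788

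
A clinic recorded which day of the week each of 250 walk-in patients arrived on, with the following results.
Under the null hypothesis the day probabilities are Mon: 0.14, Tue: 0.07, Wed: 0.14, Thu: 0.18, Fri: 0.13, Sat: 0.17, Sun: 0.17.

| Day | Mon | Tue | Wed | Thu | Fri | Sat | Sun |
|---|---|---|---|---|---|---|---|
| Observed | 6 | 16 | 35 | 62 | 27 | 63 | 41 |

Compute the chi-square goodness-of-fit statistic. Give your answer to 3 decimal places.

Expected counts E_i = n·p_i: 250×0.14 = 35, 250×0.07 = 17.5, 250×0.14 = 35, 250×0.18 = 45, 250×0.13 = 32.5, 250×0.17 = 42.5, 250×0.17 = 42.5.
Mon: (6 − 35)²/35 = 841/35 = 24.0286
Tue: (16 − 17.5)²/17.5 = 2.25/17.5 = 0.1286
Wed: (35 − 35)²/35 = 0/35 = 0.0000
Thu: (62 − 45)²/45 = 289/45 = 6.4222
Fri: (27 − 32.5)²/32.5 = 30.25/32.5 = 0.9308
Sat: (63 − 42.5)²/42.5 = 420.25/42.5 = 9.8882
Sun: (41 − 42.5)²/42.5 = 2.25/42.5 = 0.0529
Sum = 41.451

41.451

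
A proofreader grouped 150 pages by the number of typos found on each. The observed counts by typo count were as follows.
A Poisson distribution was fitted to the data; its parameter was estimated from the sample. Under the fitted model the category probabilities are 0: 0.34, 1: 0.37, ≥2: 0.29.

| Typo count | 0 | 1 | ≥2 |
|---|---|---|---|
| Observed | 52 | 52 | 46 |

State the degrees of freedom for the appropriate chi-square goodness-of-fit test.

1

There are k = 3 categories and 1 parameter estimated from the data, so df = 3 − 1 − 1 = 1.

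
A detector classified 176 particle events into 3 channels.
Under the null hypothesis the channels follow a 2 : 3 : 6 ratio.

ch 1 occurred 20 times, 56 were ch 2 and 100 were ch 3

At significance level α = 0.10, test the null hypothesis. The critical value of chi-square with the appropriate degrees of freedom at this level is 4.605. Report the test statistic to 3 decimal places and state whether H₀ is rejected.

Ratio total = 11. Expected counts: 176×2/11 = 32, 176×3/11 = 48, 176×6/11 = 96.
cat         O        E   (O−E)²/E
ch 1       20       32     4.5000
ch 2       56       48     1.3333
ch 3      100       96     0.1667
Sum = 6.000
df = 2. Since 6.000 > 4.605, we reject H₀.

6.000; reject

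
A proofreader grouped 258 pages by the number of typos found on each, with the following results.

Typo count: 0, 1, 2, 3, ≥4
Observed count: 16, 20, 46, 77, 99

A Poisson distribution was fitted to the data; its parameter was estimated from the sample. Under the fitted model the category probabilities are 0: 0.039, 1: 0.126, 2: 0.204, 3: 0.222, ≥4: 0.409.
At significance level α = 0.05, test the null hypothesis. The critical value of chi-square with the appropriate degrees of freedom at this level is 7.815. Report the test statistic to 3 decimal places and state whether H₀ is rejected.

Expected counts E_i = n·p_i: 258×0.039 = 10.062, 258×0.126 = 32.508, 258×0.204 = 52.632, 258×0.222 = 57.276, 258×0.409 = 105.522.
χ² = (16−10.062)²/10.062 + (20−32.508)²/32.508 + (46−52.632)²/52.632 + (77−57.276)²/57.276 + (99−105.522)²/105.522
   = 3.5043 + 4.8127 + 0.8357 + 6.7923 + 0.4031
Sum = 16.348
df = 3. Since 16.348 > 7.815, we reject H₀.

16.348; reject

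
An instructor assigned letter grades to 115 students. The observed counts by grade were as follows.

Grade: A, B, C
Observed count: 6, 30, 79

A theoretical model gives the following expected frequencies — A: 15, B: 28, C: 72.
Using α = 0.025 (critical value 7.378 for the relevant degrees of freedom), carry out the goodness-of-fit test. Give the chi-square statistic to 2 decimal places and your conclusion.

6.22; do not reject

χ² = (6−15)²/15 + (30−28)²/28 + (79−72)²/72
   = 5.400 + 0.143 + 0.681
Sum = 6.22
df = 2. Since 6.22 < 7.378, we do not reject H₀.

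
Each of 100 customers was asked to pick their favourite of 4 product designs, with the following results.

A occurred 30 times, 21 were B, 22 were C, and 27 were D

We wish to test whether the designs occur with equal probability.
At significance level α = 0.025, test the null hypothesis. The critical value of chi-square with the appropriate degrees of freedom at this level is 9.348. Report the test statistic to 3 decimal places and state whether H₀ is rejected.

2.160; do not reject

Expected count for each of the 4 categories: 100/4 = 25.
cat         O        E   (O−E)²/E
A          30       25     1.0000
B          21       25     0.6400
C          22       25     0.3600
D          27       25     0.1600
Sum = 2.160
df = 3. Since 2.160 < 9.348, we do not reject H₀.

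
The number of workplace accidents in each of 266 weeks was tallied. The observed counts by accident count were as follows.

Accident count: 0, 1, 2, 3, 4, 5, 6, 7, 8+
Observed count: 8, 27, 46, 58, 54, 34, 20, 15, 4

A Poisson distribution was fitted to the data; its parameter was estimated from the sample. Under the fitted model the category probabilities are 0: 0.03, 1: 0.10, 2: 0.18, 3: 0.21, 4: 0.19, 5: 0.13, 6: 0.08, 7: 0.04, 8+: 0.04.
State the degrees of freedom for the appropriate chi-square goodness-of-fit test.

7

There are k = 9 categories and 1 parameter estimated from the data, so df = 9 − 1 − 1 = 7.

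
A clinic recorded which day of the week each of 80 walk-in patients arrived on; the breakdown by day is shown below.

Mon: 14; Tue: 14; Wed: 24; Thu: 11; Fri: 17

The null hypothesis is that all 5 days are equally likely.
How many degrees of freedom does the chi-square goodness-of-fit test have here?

4

There are k = 5 categories and no parameters were estimated from the data, so df = 5 − 1 = 4.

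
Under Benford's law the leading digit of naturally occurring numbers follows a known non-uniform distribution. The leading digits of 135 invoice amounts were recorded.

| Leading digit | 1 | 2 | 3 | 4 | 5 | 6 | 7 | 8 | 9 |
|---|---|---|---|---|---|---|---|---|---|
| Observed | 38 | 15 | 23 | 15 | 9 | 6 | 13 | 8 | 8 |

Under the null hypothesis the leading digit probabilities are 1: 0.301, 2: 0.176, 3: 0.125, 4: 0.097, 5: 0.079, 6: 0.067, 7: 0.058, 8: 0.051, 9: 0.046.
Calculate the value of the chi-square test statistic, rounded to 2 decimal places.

Expected counts E_i = n·p_i: 135×0.301 = 40.635, 135×0.176 = 23.76, 135×0.125 = 16.875, 135×0.097 = 13.095, 135×0.079 = 10.665, 135×0.067 = 9.045, 135×0.058 = 7.83, 135×0.051 = 6.885, 135×0.046 = 6.21.
1: (38 − 40.635)²/40.635 = 6.943225/40.635 = 0.171
2: (15 − 23.76)²/23.76 = 76.7376/23.76 = 3.230
3: (23 − 16.875)²/16.875 = 37.515625/16.875 = 2.223
4: (15 − 13.095)²/13.095 = 3.629025/13.095 = 0.277
5: (9 − 10.665)²/10.665 = 2.772225/10.665 = 0.260
6: (6 − 9.045)²/9.045 = 9.272025/9.045 = 1.025
7: (13 − 7.83)²/7.83 = 26.7289/7.83 = 3.414
8: (8 − 6.885)²/6.885 = 1.243225/6.885 = 0.181
9: (8 − 6.21)²/6.21 = 3.2041/6.21 = 0.516
Sum = 11.30

11.30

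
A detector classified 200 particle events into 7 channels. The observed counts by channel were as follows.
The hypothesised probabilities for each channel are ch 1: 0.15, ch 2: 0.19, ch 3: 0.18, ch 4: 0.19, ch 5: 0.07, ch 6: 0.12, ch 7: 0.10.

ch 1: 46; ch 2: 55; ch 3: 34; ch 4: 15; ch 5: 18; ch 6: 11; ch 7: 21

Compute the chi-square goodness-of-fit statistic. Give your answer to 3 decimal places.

Expected counts E_i = n·p_i: 200×0.15 = 30, 200×0.19 = 38, 200×0.18 = 36, 200×0.19 = 38, 200×0.07 = 14, 200×0.12 = 24, 200×0.10 = 20.
χ² = (46−30)²/30 + (55−38)²/38 + (34−36)²/36 + (15−38)²/38 + (18−14)²/14 + (11−24)²/24 + (21−20)²/20
   = 8.5333 + 7.6053 + 0.1111 + 13.9211 + 1.1429 + 7.0417 + 0.0500
Sum = 38.405

38.405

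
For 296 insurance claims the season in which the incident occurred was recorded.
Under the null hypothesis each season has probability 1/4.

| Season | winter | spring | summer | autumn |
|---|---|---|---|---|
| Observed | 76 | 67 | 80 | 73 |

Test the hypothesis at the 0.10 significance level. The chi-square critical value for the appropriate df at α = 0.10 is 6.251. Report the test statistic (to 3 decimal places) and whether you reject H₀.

Expected count for each of the 4 categories: 296/4 = 74.
winter: (76 − 74)²/74 = 4/74 = 0.0541
spring: (67 − 74)²/74 = 49/74 = 0.6622
summer: (80 − 74)²/74 = 36/74 = 0.4865
autumn: (73 − 74)²/74 = 1/74 = 0.0135
Sum = 1.216
df = 3. Since 1.216 < 6.251, we do not reject H₀.

1.216; do not reject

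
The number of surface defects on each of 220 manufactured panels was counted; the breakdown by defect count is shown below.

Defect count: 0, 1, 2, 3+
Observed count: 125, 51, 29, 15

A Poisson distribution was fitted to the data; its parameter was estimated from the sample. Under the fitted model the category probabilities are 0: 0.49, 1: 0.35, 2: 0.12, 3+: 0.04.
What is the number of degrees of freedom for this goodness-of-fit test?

2

There are k = 4 categories and 1 parameter estimated from the data, so df = 4 − 1 − 1 = 2.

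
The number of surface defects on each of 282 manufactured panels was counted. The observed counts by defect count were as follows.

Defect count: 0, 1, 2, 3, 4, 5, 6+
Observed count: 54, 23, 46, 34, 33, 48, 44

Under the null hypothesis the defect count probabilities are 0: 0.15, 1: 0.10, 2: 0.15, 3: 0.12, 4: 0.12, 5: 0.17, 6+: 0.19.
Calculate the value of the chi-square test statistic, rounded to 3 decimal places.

Expected counts E_i = n·p_i: 282×0.15 = 42.3, 282×0.10 = 28.2, 282×0.15 = 42.3, 282×0.12 = 33.84, 282×0.12 = 33.84, 282×0.17 = 47.94, 282×0.19 = 53.58.
χ² = (54−42.3)²/42.3 + (23−28.2)²/28.2 + (46−42.3)²/42.3 + (34−33.84)²/33.84 + (33−33.84)²/33.84 + (48−47.94)²/47.94 + (44−53.58)²/53.58
   = 3.2362 + 0.9589 + 0.3236 + 0.0008 + 0.0209 + 0.0001 + 1.7129
Sum = 6.253

6.253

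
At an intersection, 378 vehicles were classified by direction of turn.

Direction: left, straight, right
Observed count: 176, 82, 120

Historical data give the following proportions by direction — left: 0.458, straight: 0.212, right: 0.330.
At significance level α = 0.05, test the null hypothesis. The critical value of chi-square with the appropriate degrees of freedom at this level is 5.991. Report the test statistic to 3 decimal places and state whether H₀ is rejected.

Expected counts E_i = n·p_i: 378×0.458 = 173.124, 378×0.212 = 80.136, 378×0.330 = 124.74.
cat           O        E   (O−E)²/E
left        176  173.124     0.0478
straight     82   80.136     0.0434
right       120   124.74     0.1801
Sum = 0.271
df = 2. Since 0.271 < 5.991, we do not reject H₀.

0.271; do not reject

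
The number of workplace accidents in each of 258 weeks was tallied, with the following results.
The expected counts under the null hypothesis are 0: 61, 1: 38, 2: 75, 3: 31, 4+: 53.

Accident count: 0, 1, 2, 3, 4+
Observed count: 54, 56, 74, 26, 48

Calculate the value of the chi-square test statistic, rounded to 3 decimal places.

0: (54 − 61)²/61 = 49/61 = 0.8033
1: (56 − 38)²/38 = 324/38 = 8.5263
2: (74 − 75)²/75 = 1/75 = 0.0133
3: (26 − 31)²/31 = 25/31 = 0.8065
4+: (48 − 53)²/53 = 25/53 = 0.4717
Sum = 10.621

10.621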